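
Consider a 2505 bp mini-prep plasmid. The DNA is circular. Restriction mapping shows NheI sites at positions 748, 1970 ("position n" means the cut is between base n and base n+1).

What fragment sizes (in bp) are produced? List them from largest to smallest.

Circular molecule, 2 cuts → 2 fragments:
  1970 − 748 = 1222 bp
  wrap: 2505 − 1970 + 748 = 1283 bp
Sorted largest to smallest: 1283, 1222 bp.

1283, 1222 bp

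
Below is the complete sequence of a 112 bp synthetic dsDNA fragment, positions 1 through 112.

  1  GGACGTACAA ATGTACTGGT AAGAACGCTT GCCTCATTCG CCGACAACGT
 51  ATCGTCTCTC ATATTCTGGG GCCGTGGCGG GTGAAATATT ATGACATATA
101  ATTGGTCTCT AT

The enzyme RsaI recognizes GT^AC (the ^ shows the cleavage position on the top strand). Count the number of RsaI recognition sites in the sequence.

2

GTAC occurs starting at positions 5, 13.
RsaI cuts at 2 sites.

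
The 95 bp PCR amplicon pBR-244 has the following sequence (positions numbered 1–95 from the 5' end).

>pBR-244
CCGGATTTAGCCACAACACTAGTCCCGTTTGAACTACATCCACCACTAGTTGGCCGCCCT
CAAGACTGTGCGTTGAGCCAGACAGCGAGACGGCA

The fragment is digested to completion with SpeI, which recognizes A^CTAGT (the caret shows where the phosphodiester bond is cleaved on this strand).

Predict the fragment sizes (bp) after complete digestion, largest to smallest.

SpeI sites (ACTAGT) start at positions 18, 45.
SpeI cuts after the first base of each site, so after positions 18, 45.
Linear molecule, 2 cuts → 3 fragments:
  1–18 → 18 bp
  19–45 → 27 bp
  46–95 → 50 bp
Sorted largest to smallest: 50, 27, 18 bp.

50, 27, 18 bp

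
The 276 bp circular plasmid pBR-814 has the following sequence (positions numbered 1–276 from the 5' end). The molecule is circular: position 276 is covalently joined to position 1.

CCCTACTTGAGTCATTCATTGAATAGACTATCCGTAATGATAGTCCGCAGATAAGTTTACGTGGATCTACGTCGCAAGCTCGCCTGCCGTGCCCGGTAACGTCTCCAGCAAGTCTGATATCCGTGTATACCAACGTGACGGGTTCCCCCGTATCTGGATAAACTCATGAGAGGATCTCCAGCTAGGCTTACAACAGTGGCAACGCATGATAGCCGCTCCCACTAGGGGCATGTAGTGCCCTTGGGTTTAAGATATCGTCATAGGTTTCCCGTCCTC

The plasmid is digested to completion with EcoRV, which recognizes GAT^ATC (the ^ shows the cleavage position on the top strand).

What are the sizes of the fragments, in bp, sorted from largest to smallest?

141, 135 bp

EcoRV sites (GATATC) start at positions 116, 251.
EcoRV cuts after base 3 of each site, so after positions 118, 253.
Circular molecule, 2 cuts → 2 fragments:
  119–253 → 135 bp
  254–276 then 1–118 → 23 + 118 = 141 bp
Sorted largest to smallest: 141, 135 bp.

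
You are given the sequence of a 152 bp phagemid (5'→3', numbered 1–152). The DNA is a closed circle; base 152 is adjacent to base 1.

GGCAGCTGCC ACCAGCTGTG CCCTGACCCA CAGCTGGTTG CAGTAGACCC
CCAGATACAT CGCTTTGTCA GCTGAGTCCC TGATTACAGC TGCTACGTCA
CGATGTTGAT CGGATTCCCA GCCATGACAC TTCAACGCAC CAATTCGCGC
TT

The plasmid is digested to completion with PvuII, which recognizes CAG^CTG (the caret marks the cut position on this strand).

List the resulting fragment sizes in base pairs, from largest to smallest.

PvuII sites (CAGCTG) start at positions 3, 13, 31, 69, 87.
PvuII cuts after base 3 of each site, so after positions 5, 15, 33, 71, 89.
Circular molecule, 5 cuts → 5 fragments:
  6–15 → 10 bp
  16–33 → 18 bp
  34–71 → 38 bp
  72–89 → 18 bp
  90–152 then 1–5 → 63 + 5 = 68 bp
Sorted largest to smallest: 68, 38, 18, 18, 10 bp.

68, 38, 18, 18, 10 bp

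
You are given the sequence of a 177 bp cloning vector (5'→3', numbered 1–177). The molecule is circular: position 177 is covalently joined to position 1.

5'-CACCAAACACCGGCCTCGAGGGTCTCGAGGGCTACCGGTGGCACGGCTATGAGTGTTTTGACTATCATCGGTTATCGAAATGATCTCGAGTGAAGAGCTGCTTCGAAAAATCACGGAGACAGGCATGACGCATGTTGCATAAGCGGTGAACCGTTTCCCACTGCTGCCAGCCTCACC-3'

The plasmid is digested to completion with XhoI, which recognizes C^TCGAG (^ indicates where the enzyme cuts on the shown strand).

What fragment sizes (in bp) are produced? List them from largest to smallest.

XhoI sites (CTCGAG) start at positions 15, 24, 85.
XhoI cuts after the first base of each site, so after positions 15, 24, 85.
Circular molecule, 3 cuts → 3 fragments:
  16–24 → 9 bp
  25–85 → 61 bp
  86–177 then 1–15 → 92 + 15 = 107 bp
Sorted largest to smallest: 107, 61, 9 bp.

107, 61, 9 bp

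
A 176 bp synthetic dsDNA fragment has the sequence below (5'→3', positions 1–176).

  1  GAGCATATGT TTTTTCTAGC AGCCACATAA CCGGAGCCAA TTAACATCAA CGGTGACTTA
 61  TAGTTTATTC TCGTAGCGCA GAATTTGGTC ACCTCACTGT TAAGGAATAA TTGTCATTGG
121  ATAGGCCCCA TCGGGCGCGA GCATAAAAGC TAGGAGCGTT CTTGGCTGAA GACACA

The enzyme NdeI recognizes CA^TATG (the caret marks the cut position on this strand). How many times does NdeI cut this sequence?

1

CATATG occurs starting at position 4.
NdeI cuts at 1 site.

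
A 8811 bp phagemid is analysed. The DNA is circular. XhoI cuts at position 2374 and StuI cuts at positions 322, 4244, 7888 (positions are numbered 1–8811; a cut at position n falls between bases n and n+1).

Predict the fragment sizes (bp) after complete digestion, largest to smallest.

3644, 2052, 1870, 1245 bp

Combined cut positions (sorted): 322, 2374, 4244, 7888.
Circular molecule, 4 cuts → 4 fragments:
  2374 − 322 = 2052 bp
  4244 − 2374 = 1870 bp
  7888 − 4244 = 3644 bp
  wrap: 8811 − 7888 + 322 = 1245 bp
Sorted largest to smallest: 3644, 2052, 1870, 1245 bp.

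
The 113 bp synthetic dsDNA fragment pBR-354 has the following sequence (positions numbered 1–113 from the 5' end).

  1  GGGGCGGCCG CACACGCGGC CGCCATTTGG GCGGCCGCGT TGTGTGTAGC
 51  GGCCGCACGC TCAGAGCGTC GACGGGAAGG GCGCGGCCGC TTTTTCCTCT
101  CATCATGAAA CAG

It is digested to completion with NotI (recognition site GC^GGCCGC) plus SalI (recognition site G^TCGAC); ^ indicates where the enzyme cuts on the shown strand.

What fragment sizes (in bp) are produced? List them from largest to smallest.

NotI sites (GCGGCCGC) start at positions 4, 16, 31, 49, 83.
NotI cuts after base 2 of each site, so after positions 5, 17, 32, 50, 84.
The SalI site (GTCGAC) starts at position 68.
SalI cuts after the first base of each site, so after position 68.
Combined cut positions: 5, 17, 32, 50, 68, 84.
Linear molecule, 6 cuts → 7 fragments:
  1–5 → 5 bp
  6–17 → 12 bp
  18–32 → 15 bp
  33–50 → 18 bp
  51–68 → 18 bp
  69–84 → 16 bp
  85–113 → 29 bp
Sorted largest to smallest: 29, 18, 18, 16, 15, 12, 5 bp.

29, 18, 18, 16, 15, 12, 5 bp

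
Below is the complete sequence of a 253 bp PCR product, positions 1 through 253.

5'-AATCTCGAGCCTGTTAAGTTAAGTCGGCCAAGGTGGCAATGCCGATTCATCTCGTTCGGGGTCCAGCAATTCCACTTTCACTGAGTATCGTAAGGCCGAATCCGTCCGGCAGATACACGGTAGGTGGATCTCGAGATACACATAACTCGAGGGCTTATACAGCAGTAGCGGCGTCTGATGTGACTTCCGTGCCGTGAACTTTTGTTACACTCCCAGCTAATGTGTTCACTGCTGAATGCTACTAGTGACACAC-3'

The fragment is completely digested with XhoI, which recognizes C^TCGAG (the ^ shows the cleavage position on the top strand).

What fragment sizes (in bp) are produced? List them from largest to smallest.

126, 107, 16, 4 bp

XhoI sites (CTCGAG) start at positions 4, 130, 146.
XhoI cuts after the first base of each site, so after positions 4, 130, 146.
Linear molecule, 3 cuts → 4 fragments:
  1–4 → 4 bp
  5–130 → 126 bp
  131–146 → 16 bp
  147–253 → 107 bp
Sorted largest to smallest: 126, 107, 16, 4 bp.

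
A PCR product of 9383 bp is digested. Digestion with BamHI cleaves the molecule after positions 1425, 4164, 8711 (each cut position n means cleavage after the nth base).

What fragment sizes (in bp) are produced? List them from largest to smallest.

4547, 2739, 1425, 672 bp

Linear molecule, 3 cuts → 4 fragments:
  1425 − 0 = 1425 bp
  4164 − 1425 = 2739 bp
  8711 − 4164 = 4547 bp
  9383 − 8711 = 672 bp
Sorted largest to smallest: 4547, 2739, 1425, 672 bp.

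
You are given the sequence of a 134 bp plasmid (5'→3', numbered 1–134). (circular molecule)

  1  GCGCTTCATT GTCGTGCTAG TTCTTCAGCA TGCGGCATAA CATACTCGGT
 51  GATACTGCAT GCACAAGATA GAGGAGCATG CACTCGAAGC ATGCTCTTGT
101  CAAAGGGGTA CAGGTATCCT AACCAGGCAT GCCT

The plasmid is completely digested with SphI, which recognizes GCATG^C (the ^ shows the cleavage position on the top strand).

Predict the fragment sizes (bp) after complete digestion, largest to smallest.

38, 35, 29, 19, 13 bp

SphI sites (GCATGC) start at positions 28, 57, 76, 89, 127.
SphI cuts after base 5 of each site (before the last base), so after positions 32, 61, 80, 93, 131.
Circular molecule, 5 cuts → 5 fragments:
  33–61 → 29 bp
  62–80 → 19 bp
  81–93 → 13 bp
  94–131 → 38 bp
  132–134 then 1–32 → 3 + 32 = 35 bp
Sorted largest to smallest: 38, 35, 29, 19, 13 bp.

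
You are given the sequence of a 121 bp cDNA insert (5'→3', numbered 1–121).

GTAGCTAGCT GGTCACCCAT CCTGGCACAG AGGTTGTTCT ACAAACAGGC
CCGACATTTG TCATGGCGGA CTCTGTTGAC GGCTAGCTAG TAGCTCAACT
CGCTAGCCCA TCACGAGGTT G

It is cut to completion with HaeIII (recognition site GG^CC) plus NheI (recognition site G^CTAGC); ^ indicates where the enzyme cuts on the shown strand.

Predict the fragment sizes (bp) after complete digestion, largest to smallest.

The HaeIII site (GGCC) starts at position 48.
HaeIII cuts after base 2 of each site, so after position 49.
NheI sites (GCTAGC) start at positions 4, 82, 102.
NheI cuts after the first base of each site, so after positions 4, 82, 102.
Combined cut positions: 4, 49, 82, 102.
Linear molecule, 4 cuts → 5 fragments:
  1–4 → 4 bp
  5–49 → 45 bp
  50–82 → 33 bp
  83–102 → 20 bp
  103–121 → 19 bp
Sorted largest to smallest: 45, 33, 20, 19, 4 bp.

45, 33, 20, 19, 4 bp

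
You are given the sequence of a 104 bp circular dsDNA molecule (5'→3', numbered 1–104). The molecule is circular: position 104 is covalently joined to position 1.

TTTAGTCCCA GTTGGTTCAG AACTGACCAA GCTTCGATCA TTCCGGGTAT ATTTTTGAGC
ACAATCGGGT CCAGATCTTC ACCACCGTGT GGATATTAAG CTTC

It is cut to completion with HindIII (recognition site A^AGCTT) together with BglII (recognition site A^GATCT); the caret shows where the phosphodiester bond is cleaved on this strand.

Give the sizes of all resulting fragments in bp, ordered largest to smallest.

HindIII sites (AAGCTT) start at positions 29, 98.
HindIII cuts after the first base of each site, so after positions 29, 98.
The BglII site (AGATCT) starts at position 73.
BglII cuts after the first base of each site, so after position 73.
Combined cut positions: 29, 73, 98.
Circular molecule, 3 cuts → 3 fragments:
  30–73 → 44 bp
  74–98 → 25 bp
  99–104 then 1–29 → 6 + 29 = 35 bp
Sorted largest to smallest: 44, 35, 25 bp.

44, 35, 25 bp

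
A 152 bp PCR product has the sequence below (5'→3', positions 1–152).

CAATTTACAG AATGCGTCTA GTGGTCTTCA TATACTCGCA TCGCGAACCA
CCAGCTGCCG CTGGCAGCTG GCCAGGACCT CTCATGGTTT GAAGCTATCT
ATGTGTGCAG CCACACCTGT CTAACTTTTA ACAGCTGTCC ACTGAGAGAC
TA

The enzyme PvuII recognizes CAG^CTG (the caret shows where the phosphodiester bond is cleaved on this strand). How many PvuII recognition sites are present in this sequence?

3

CAGCTG occurs starting at positions 52, 65, 132.
PvuII cuts at 3 sites.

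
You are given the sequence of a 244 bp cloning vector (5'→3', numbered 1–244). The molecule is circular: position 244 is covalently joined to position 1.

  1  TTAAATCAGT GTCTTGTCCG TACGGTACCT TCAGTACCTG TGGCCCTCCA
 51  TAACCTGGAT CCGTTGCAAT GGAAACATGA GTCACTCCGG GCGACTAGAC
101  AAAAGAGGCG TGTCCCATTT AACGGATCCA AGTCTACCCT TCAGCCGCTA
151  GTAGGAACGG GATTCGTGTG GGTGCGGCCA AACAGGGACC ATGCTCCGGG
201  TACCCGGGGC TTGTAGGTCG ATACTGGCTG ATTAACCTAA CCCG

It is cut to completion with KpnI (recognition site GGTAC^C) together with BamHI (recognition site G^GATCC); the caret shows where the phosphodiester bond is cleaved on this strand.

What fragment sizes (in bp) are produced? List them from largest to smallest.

KpnI sites (GGTACC) start at positions 24, 199.
KpnI cuts after base 5 of each site (before the last base), so after positions 28, 203.
BamHI sites (GGATCC) start at positions 57, 124.
BamHI cuts after the first base of each site, so after positions 57, 124.
Combined cut positions: 28, 57, 124, 203.
Circular molecule, 4 cuts → 4 fragments:
  29–57 → 29 bp
  58–124 → 67 bp
  125–203 → 79 bp
  204–244 then 1–28 → 41 + 28 = 69 bp
Sorted largest to smallest: 79, 69, 67, 29 bp.

79, 69, 67, 29 bp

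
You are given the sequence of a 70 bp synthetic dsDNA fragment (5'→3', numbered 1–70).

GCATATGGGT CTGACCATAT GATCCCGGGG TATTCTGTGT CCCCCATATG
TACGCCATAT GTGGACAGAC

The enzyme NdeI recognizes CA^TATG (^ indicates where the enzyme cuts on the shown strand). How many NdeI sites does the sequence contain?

4

CATATG occurs starting at positions 2, 16, 45, 56.
NdeI cuts at 4 sites.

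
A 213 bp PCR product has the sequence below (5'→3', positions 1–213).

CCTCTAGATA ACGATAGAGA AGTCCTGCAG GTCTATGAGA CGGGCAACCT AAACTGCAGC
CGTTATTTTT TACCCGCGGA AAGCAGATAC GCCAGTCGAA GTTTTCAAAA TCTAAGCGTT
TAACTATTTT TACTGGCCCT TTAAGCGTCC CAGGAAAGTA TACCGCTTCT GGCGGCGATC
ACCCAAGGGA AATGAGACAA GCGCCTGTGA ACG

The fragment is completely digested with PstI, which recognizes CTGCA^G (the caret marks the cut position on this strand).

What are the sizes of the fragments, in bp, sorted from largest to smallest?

155, 29, 29 bp

PstI sites (CTGCAG) start at positions 25, 54.
PstI cuts after base 5 of each site (before the last base), so after positions 29, 58.
Linear molecule, 2 cuts → 3 fragments:
  1–29 → 29 bp
  30–58 → 29 bp
  59–213 → 155 bp
Sorted largest to smallest: 155, 29, 29 bp.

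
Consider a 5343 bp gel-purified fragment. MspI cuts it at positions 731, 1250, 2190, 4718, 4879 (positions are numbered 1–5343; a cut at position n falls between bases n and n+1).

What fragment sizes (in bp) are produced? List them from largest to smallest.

2528, 940, 731, 519, 464, 161 bp

Linear molecule, 5 cuts → 6 fragments:
  731 − 0 = 731 bp
  1250 − 731 = 519 bp
  2190 − 1250 = 940 bp
  4718 − 2190 = 2528 bp
  4879 − 4718 = 161 bp
  5343 − 4879 = 464 bp
Sorted largest to smallest: 2528, 940, 731, 519, 464, 161 bp.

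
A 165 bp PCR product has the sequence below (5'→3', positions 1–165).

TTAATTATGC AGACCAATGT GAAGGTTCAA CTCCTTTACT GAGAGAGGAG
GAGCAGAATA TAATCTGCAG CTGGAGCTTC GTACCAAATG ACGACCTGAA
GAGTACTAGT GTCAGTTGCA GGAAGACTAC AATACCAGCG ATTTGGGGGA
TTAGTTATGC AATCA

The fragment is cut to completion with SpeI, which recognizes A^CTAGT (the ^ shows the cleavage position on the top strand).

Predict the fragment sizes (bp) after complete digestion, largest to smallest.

The SpeI site (ACTAGT) starts at position 105.
SpeI cuts after the first base of each site, so after position 105.
Linear molecule, 1 cut → 2 fragments:
  1–105 → 105 bp
  106–165 → 60 bp
Sorted largest to smallest: 105, 60 bp.

105, 60 bp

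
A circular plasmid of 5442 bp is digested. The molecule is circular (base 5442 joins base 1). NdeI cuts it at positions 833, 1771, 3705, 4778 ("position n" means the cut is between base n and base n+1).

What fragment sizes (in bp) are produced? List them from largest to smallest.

1934, 1497, 1073, 938 bp

Circular molecule, 4 cuts → 4 fragments:
  1771 − 833 = 938 bp
  3705 − 1771 = 1934 bp
  4778 − 3705 = 1073 bp
  wrap: 5442 − 4778 + 833 = 1497 bp
Sorted largest to smallest: 1934, 1497, 1073, 938 bp.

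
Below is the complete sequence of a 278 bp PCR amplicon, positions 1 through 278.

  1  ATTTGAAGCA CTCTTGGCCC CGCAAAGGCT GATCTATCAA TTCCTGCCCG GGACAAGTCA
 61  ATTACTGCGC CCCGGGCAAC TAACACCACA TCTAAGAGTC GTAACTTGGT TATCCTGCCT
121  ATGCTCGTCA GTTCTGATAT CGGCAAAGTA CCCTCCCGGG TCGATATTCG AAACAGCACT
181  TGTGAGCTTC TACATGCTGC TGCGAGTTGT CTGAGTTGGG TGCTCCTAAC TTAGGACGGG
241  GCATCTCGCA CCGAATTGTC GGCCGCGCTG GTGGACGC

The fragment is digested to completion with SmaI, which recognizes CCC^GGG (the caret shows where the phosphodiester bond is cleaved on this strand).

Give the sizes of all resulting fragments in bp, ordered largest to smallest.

121, 84, 49, 24 bp

SmaI sites (CCCGGG) start at positions 47, 71, 155.
SmaI cuts after base 3 of each site, so after positions 49, 73, 157.
Linear molecule, 3 cuts → 4 fragments:
  1–49 → 49 bp
  50–73 → 24 bp
  74–157 → 84 bp
  158–278 → 121 bp
Sorted largest to smallest: 121, 84, 49, 24 bp.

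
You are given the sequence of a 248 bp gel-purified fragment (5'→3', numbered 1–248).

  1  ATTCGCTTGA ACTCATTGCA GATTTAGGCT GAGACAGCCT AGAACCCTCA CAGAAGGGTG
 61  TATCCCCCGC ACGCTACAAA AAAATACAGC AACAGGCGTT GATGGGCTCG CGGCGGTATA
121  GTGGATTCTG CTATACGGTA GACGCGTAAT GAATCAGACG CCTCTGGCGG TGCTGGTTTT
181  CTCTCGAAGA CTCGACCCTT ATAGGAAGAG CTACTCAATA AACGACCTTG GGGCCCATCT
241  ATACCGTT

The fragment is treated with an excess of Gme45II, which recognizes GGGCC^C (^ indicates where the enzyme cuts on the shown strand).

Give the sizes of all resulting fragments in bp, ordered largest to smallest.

235, 13 bp

The Gme45II site (GGGCCC) starts at position 231.
Gme45II cuts after base 5 of each site (before the last base), so after position 235.
Linear molecule, 1 cut → 2 fragments:
  1–235 → 235 bp
  236–248 → 13 bp
Sorted largest to smallest: 235, 13 bp.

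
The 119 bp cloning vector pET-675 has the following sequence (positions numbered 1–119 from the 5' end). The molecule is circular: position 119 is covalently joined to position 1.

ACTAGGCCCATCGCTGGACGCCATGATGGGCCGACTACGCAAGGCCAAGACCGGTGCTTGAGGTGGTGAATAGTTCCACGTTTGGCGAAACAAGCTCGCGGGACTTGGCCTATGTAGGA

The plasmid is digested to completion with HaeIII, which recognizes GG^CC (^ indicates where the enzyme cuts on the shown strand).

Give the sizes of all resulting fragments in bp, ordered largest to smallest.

64, 24, 17, 14 bp

HaeIII sites (GGCC) start at positions 5, 29, 43, 107.
HaeIII cuts after base 2 of each site, so after positions 6, 30, 44, 108.
Circular molecule, 4 cuts → 4 fragments:
  7–30 → 24 bp
  31–44 → 14 bp
  45–108 → 64 bp
  109–119 then 1–6 → 11 + 6 = 17 bp
Sorted largest to smallest: 64, 24, 17, 14 bp.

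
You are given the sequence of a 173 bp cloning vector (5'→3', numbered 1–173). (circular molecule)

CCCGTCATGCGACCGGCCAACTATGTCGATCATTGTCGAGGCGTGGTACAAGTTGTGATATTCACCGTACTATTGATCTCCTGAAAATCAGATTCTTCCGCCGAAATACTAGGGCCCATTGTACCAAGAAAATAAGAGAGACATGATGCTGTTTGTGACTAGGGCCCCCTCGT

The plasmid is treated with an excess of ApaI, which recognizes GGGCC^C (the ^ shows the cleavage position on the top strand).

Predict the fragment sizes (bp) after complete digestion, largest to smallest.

123, 50 bp

ApaI sites (GGGCCC) start at positions 112, 162.
ApaI cuts after base 5 of each site (before the last base), so after positions 116, 166.
Circular molecule, 2 cuts → 2 fragments:
  117–166 → 50 bp
  167–173 then 1–116 → 7 + 116 = 123 bp
Sorted largest to smallest: 123, 50 bp.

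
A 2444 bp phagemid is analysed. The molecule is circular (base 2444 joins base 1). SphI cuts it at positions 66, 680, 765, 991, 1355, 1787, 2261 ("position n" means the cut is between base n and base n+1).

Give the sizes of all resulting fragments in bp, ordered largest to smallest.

Circular molecule, 7 cuts → 7 fragments:
  680 − 66 = 614 bp
  765 − 680 = 85 bp
  991 − 765 = 226 bp
  1355 − 991 = 364 bp
  1787 − 1355 = 432 bp
  2261 − 1787 = 474 bp
  wrap: 2444 − 2261 + 66 = 249 bp
Sorted largest to smallest: 614, 474, 432, 364, 249, 226, 85 bp.

614, 474, 432, 364, 249, 226, 85 bp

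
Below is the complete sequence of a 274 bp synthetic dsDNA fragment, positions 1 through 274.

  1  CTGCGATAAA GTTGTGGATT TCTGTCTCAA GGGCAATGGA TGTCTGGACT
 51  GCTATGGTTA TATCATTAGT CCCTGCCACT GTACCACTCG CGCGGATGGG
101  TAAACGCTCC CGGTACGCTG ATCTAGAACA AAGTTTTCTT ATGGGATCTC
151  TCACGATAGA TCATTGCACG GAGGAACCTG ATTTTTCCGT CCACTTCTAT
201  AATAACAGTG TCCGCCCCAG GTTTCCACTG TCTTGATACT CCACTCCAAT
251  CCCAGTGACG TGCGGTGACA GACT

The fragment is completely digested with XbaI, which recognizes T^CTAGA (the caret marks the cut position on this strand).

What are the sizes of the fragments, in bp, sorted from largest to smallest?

The XbaI site (TCTAGA) starts at position 122.
XbaI cuts after the first base of each site, so after position 122.
Linear molecule, 1 cut → 2 fragments:
  1–122 → 122 bp
  123–274 → 152 bp
Sorted largest to smallest: 152, 122 bp.

152, 122 bp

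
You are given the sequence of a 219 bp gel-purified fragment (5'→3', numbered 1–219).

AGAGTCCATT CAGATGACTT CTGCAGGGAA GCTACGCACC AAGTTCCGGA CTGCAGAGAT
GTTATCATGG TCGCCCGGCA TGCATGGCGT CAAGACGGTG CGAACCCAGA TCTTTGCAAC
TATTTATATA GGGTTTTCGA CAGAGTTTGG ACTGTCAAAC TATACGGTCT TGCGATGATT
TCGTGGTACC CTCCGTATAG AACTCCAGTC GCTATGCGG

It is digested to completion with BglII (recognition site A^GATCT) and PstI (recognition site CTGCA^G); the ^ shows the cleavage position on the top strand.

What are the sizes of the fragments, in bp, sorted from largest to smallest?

The BglII site (AGATCT) starts at position 108.
BglII cuts after the first base of each site, so after position 108.
PstI sites (CTGCAG) start at positions 21, 51.
PstI cuts after base 5 of each site (before the last base), so after positions 25, 55.
Combined cut positions: 25, 55, 108.
Linear molecule, 3 cuts → 4 fragments:
  1–25 → 25 bp
  26–55 → 30 bp
  56–108 → 53 bp
  109–219 → 111 bp
Sorted largest to smallest: 111, 53, 30, 25 bp.

111, 53, 30, 25 bp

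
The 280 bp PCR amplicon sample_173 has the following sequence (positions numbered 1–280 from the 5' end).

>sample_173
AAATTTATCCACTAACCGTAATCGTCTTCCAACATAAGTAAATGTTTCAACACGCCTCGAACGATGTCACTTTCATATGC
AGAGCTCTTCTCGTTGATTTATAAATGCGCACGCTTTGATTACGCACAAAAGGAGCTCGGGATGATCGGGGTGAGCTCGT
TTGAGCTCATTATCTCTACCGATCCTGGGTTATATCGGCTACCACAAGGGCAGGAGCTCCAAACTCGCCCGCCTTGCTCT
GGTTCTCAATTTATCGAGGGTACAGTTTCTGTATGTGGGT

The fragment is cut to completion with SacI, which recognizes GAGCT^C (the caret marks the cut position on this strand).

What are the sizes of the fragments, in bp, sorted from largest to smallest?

86, 62, 51, 51, 20, 10 bp

SacI sites (GAGCTC) start at positions 82, 133, 153, 163, 214.
SacI cuts after base 5 of each site (before the last base), so after positions 86, 137, 157, 167, 218.
Linear molecule, 5 cuts → 6 fragments:
  1–86 → 86 bp
  87–137 → 51 bp
  138–157 → 20 bp
  158–167 → 10 bp
  168–218 → 51 bp
  219–280 → 62 bp
Sorted largest to smallest: 86, 62, 51, 51, 20, 10 bp.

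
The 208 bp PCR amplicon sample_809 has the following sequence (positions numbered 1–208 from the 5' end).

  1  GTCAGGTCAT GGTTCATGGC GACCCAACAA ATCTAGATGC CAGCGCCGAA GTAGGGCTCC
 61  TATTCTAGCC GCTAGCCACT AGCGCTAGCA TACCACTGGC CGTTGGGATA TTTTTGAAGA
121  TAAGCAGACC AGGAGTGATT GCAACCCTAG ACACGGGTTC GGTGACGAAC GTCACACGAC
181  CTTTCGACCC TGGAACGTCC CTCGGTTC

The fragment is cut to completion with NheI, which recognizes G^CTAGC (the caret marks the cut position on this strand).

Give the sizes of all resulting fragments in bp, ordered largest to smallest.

NheI sites (GCTAGC) start at positions 71, 84.
NheI cuts after the first base of each site, so after positions 71, 84.
Linear molecule, 2 cuts → 3 fragments:
  1–71 → 71 bp
  72–84 → 13 bp
  85–208 → 124 bp
Sorted largest to smallest: 124, 71, 13 bp.

124, 71, 13 bp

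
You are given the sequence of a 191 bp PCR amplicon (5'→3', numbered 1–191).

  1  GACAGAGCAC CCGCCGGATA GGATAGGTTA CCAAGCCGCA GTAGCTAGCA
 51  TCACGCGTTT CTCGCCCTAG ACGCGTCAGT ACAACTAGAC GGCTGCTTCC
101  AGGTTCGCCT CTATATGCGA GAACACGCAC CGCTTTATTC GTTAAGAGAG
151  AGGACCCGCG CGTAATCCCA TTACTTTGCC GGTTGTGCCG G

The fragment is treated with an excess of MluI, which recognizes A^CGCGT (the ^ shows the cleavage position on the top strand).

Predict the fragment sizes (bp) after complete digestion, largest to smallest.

MluI sites (ACGCGT) start at positions 53, 71.
MluI cuts after the first base of each site, so after positions 53, 71.
Linear molecule, 2 cuts → 3 fragments:
  1–53 → 53 bp
  54–71 → 18 bp
  72–191 → 120 bp
Sorted largest to smallest: 120, 53, 18 bp.

120, 53, 18 bp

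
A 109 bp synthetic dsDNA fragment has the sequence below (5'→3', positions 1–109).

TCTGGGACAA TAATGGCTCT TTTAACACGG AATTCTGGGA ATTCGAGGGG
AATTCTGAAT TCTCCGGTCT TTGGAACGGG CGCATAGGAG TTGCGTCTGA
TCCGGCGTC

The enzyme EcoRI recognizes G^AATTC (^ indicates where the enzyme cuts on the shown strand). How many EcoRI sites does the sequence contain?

GAATTC occurs starting at positions 30, 39, 50, 57.
EcoRI cuts at 4 sites.

4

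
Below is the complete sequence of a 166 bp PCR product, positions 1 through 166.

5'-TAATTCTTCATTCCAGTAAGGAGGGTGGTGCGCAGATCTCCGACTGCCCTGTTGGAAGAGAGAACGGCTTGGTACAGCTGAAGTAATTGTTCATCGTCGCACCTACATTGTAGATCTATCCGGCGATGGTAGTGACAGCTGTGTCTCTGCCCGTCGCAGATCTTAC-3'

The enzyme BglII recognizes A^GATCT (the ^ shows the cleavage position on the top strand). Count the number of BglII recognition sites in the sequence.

AGATCT occurs starting at positions 34, 112, 158.
BglII cuts at 3 sites.

3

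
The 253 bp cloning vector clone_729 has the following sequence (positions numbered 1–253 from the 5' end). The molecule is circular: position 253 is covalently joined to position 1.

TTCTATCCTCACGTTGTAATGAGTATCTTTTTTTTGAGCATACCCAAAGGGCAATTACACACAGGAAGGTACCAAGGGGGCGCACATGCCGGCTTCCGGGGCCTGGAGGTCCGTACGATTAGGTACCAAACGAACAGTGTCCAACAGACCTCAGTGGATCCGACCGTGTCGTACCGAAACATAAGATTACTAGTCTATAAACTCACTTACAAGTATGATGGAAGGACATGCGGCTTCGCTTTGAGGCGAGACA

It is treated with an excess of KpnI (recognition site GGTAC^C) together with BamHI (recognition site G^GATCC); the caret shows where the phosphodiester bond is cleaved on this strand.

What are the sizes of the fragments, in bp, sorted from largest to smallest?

KpnI sites (GGTACC) start at positions 68, 122.
KpnI cuts after base 5 of each site (before the last base), so after positions 72, 126.
The BamHI site (GGATCC) starts at position 156.
BamHI cuts after the first base of each site, so after position 156.
Combined cut positions: 72, 126, 156.
Circular molecule, 3 cuts → 3 fragments:
  73–126 → 54 bp
  127–156 → 30 bp
  157–253 then 1–72 → 97 + 72 = 169 bp
Sorted largest to smallest: 169, 54, 30 bp.

169, 54, 30 bp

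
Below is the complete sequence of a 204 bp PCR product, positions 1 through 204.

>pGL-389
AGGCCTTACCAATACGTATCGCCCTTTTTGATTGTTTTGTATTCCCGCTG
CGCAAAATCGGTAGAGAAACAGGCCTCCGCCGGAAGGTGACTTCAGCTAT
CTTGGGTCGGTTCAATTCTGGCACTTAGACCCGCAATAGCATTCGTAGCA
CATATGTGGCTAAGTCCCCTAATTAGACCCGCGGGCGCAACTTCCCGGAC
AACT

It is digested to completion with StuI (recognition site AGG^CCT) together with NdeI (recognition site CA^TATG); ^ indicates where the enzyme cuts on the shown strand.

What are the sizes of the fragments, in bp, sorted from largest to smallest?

StuI sites (AGGCCT) start at positions 1, 71.
StuI cuts after base 3 of each site, so after positions 3, 73.
The NdeI site (CATATG) starts at position 151.
NdeI cuts after base 2 of each site, so after position 152.
Combined cut positions: 3, 73, 152.
Linear molecule, 3 cuts → 4 fragments:
  1–3 → 3 bp
  4–73 → 70 bp
  74–152 → 79 bp
  153–204 → 52 bp
Sorted largest to smallest: 79, 70, 52, 3 bp.

79, 70, 52, 3 bp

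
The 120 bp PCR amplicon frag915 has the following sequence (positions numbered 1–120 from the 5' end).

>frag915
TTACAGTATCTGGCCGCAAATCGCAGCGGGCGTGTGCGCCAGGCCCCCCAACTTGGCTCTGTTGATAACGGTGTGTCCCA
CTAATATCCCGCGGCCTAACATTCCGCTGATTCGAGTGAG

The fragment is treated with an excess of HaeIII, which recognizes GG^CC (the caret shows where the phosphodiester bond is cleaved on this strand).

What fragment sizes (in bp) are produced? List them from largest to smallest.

51, 30, 26, 13 bp

HaeIII sites (GGCC) start at positions 12, 42, 93.
HaeIII cuts after base 2 of each site, so after positions 13, 43, 94.
Linear molecule, 3 cuts → 4 fragments:
  1–13 → 13 bp
  14–43 → 30 bp
  44–94 → 51 bp
  95–120 → 26 bp
Sorted largest to smallest: 51, 30, 26, 13 bp.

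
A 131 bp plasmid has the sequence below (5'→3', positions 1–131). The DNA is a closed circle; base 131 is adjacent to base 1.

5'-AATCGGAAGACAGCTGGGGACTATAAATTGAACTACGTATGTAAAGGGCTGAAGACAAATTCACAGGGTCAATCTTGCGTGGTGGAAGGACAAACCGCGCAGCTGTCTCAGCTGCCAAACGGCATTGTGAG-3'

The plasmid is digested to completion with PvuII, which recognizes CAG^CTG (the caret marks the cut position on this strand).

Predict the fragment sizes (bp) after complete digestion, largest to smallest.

PvuII sites (CAGCTG) start at positions 11, 100, 109.
PvuII cuts after base 3 of each site, so after positions 13, 102, 111.
Circular molecule, 3 cuts → 3 fragments:
  14–102 → 89 bp
  103–111 → 9 bp
  112–131 then 1–13 → 20 + 13 = 33 bp
Sorted largest to smallest: 89, 33, 9 bp.

89, 33, 9 bp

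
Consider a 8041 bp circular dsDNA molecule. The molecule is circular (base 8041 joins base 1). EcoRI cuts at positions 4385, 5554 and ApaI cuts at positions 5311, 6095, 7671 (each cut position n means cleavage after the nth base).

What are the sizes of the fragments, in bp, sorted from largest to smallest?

4755, 1576, 926, 541, 243 bp

Combined cut positions (sorted): 4385, 5311, 5554, 6095, 7671.
Circular molecule, 5 cuts → 5 fragments:
  5311 − 4385 = 926 bp
  5554 − 5311 = 243 bp
  6095 − 5554 = 541 bp
  7671 − 6095 = 1576 bp
  wrap: 8041 − 7671 + 4385 = 4755 bp
Sorted largest to smallest: 4755, 1576, 926, 541, 243 bp.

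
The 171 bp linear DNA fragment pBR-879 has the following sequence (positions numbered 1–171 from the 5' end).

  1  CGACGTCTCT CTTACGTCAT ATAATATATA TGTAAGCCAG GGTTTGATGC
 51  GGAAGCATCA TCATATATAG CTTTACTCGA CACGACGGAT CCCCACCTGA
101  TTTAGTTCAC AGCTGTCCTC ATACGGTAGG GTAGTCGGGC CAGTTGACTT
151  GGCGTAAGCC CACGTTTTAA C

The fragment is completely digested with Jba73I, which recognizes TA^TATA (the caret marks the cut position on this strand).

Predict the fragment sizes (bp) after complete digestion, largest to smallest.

Jba73I sites (TATATA) start at positions 25, 64.
Jba73I cuts after base 2 of each site, so after positions 26, 65.
Linear molecule, 2 cuts → 3 fragments:
  1–26 → 26 bp
  27–65 → 39 bp
  66–171 → 106 bp
Sorted largest to smallest: 106, 39, 26 bp.

106, 39, 26 bp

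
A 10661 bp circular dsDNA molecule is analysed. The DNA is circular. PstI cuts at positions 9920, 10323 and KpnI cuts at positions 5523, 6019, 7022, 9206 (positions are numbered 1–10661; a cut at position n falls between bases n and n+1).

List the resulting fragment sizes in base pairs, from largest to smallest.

Combined cut positions (sorted): 5523, 6019, 7022, 9206, 9920, 10323.
Circular molecule, 6 cuts → 6 fragments:
  6019 − 5523 = 496 bp
  7022 − 6019 = 1003 bp
  9206 − 7022 = 2184 bp
  9920 − 9206 = 714 bp
  10323 − 9920 = 403 bp
  wrap: 10661 − 10323 + 5523 = 5861 bp
Sorted largest to smallest: 5861, 2184, 1003, 714, 496, 403 bp.

5861, 2184, 1003, 714, 496, 403 bp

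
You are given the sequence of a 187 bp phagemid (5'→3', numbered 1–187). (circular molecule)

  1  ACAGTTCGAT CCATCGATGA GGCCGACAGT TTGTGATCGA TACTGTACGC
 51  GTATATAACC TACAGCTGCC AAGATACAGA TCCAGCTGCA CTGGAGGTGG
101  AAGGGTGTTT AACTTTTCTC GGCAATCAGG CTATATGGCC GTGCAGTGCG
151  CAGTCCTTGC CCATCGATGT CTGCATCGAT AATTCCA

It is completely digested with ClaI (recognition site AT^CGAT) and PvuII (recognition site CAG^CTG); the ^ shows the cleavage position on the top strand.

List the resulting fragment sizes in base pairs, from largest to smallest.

79, 28, 25, 23, 20, 12 bp

ClaI sites (ATCGAT) start at positions 13, 36, 163, 175.
ClaI cuts after base 2 of each site, so after positions 14, 37, 164, 176.
PvuII sites (CAGCTG) start at positions 63, 83.
PvuII cuts after base 3 of each site, so after positions 65, 85.
Combined cut positions: 14, 37, 65, 85, 164, 176.
Circular molecule, 6 cuts → 6 fragments:
  15–37 → 23 bp
  38–65 → 28 bp
  66–85 → 20 bp
  86–164 → 79 bp
  165–176 → 12 bp
  177–187 then 1–14 → 11 + 14 = 25 bp
Sorted largest to smallest: 79, 28, 25, 23, 20, 12 bp.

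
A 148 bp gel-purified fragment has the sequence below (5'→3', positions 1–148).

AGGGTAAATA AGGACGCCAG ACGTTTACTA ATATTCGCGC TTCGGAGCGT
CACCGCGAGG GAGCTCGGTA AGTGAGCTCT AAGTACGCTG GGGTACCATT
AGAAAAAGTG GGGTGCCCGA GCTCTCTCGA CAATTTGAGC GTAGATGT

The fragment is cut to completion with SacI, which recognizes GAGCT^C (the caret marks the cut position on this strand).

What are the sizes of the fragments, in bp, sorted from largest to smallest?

65, 45, 25, 13 bp

SacI sites (GAGCTC) start at positions 61, 74, 119.
SacI cuts after base 5 of each site (before the last base), so after positions 65, 78, 123.
Linear molecule, 3 cuts → 4 fragments:
  1–65 → 65 bp
  66–78 → 13 bp
  79–123 → 45 bp
  124–148 → 25 bp
Sorted largest to smallest: 65, 45, 25, 13 bp.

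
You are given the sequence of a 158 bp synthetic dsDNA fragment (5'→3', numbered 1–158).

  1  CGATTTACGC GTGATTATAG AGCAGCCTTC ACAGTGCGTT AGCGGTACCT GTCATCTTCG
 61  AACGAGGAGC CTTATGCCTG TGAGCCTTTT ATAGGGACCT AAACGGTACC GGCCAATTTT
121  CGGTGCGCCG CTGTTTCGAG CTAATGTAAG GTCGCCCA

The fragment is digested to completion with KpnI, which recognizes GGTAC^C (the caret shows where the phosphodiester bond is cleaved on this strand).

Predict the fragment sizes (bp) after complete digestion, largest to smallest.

61, 49, 48 bp

KpnI sites (GGTACC) start at positions 44, 105.
KpnI cuts after base 5 of each site (before the last base), so after positions 48, 109.
Linear molecule, 2 cuts → 3 fragments:
  1–48 → 48 bp
  49–109 → 61 bp
  110–158 → 49 bp
Sorted largest to smallest: 61, 49, 48 bp.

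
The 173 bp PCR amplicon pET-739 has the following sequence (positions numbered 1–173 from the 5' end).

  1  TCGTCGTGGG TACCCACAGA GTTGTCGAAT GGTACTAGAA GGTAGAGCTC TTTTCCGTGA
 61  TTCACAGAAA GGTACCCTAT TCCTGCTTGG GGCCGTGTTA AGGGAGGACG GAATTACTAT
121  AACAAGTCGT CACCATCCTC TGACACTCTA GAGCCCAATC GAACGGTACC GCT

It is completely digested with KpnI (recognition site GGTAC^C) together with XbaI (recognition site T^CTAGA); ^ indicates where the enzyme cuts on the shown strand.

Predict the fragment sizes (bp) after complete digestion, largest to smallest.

72, 62, 22, 13, 4 bp

KpnI sites (GGTACC) start at positions 9, 71, 165.
KpnI cuts after base 5 of each site (before the last base), so after positions 13, 75, 169.
The XbaI site (TCTAGA) starts at position 147.
XbaI cuts after the first base of each site, so after position 147.
Combined cut positions: 13, 75, 147, 169.
Linear molecule, 4 cuts → 5 fragments:
  1–13 → 13 bp
  14–75 → 62 bp
  76–147 → 72 bp
  148–169 → 22 bp
  170–173 → 4 bp
Sorted largest to smallest: 72, 62, 22, 13, 4 bp.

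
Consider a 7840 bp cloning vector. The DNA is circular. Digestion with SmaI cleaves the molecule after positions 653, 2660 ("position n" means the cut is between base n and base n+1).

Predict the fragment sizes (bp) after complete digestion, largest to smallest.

5833, 2007 bp

Circular molecule, 2 cuts → 2 fragments:
  2660 − 653 = 2007 bp
  wrap: 7840 − 2660 + 653 = 5833 bp
Sorted largest to smallest: 5833, 2007 bp.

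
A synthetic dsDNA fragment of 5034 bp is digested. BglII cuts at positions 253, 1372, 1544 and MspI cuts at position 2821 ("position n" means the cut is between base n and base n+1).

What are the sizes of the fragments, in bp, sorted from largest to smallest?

Combined cut positions (sorted): 253, 1372, 1544, 2821.
Linear molecule, 4 cuts → 5 fragments:
  253 − 0 = 253 bp
  1372 − 253 = 1119 bp
  1544 − 1372 = 172 bp
  2821 − 1544 = 1277 bp
  5034 − 2821 = 2213 bp
Sorted largest to smallest: 2213, 1277, 1119, 253, 172 bp.

2213, 1277, 1119, 253, 172 bp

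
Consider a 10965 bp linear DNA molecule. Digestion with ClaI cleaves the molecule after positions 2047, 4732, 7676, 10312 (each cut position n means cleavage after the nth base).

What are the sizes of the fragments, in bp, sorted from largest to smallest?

Linear molecule, 4 cuts → 5 fragments:
  2047 − 0 = 2047 bp
  4732 − 2047 = 2685 bp
  7676 − 4732 = 2944 bp
  10312 − 7676 = 2636 bp
  10965 − 10312 = 653 bp
Sorted largest to smallest: 2944, 2685, 2636, 2047, 653 bp.

2944, 2685, 2636, 2047, 653 bp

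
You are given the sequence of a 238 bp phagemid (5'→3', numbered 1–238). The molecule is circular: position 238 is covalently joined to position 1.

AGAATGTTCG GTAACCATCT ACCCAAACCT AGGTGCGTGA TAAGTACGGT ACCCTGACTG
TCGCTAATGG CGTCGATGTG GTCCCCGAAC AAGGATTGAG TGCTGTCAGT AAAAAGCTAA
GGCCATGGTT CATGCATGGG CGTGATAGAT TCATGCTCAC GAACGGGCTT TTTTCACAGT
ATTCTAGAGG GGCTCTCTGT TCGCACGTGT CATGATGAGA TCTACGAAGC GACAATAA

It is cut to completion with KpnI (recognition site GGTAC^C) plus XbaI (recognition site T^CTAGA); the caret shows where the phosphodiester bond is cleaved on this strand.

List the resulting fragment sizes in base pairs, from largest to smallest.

The KpnI site (GGTACC) starts at position 48.
KpnI cuts after base 5 of each site (before the last base), so after position 52.
The XbaI site (TCTAGA) starts at position 183.
XbaI cuts after the first base of each site, so after position 183.
Combined cut positions: 52, 183.
Circular molecule, 2 cuts → 2 fragments:
  53–183 → 131 bp
  184–238 then 1–52 → 55 + 52 = 107 bp
Sorted largest to smallest: 131, 107 bp.

131, 107 bp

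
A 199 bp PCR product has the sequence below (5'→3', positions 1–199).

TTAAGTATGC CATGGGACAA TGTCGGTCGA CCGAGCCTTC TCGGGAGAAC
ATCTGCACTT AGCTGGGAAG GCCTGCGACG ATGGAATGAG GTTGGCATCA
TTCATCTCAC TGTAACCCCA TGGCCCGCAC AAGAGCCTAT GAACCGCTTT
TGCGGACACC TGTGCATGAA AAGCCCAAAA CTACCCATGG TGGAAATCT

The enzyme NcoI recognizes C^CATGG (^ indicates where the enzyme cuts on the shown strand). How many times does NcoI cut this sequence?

CCATGG occurs starting at positions 10, 118, 185.
NcoI cuts at 3 sites.

3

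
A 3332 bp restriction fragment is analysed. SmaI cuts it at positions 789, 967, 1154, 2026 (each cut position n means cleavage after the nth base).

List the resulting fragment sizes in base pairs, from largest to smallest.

Linear molecule, 4 cuts → 5 fragments:
  789 − 0 = 789 bp
  967 − 789 = 178 bp
  1154 − 967 = 187 bp
  2026 − 1154 = 872 bp
  3332 − 2026 = 1306 bp
Sorted largest to smallest: 1306, 872, 789, 187, 178 bp.

1306, 872, 789, 187, 178 bp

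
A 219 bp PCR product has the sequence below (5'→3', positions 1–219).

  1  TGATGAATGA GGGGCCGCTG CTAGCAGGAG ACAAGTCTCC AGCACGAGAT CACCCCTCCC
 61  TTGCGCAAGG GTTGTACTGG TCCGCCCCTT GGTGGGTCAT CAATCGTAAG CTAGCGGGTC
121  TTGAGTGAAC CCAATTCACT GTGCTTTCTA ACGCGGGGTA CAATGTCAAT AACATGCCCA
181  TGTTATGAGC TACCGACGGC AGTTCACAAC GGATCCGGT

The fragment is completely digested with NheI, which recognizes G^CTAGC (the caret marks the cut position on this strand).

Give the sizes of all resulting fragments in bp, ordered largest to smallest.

NheI sites (GCTAGC) start at positions 20, 110.
NheI cuts after the first base of each site, so after positions 20, 110.
Linear molecule, 2 cuts → 3 fragments:
  1–20 → 20 bp
  21–110 → 90 bp
  111–219 → 109 bp
Sorted largest to smallest: 109, 90, 20 bp.

109, 90, 20 bp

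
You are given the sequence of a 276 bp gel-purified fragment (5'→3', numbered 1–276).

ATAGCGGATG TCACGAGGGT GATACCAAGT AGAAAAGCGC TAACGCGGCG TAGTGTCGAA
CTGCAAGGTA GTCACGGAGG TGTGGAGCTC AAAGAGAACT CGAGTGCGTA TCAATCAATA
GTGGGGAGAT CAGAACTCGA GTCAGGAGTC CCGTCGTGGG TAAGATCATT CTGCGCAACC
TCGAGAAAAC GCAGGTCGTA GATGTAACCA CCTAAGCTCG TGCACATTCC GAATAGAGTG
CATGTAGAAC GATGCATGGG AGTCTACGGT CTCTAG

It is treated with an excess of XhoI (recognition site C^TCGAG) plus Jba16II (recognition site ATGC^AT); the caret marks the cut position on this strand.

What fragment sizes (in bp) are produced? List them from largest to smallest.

99, 75, 44, 37, 21 bp

XhoI sites (CTCGAG) start at positions 99, 136, 180.
XhoI cuts after the first base of each site, so after positions 99, 136, 180.
The Jba16II site (ATGCAT) starts at position 252.
Jba16II cuts after base 4 of each site, so after position 255.
Combined cut positions: 99, 136, 180, 255.
Linear molecule, 4 cuts → 5 fragments:
  1–99 → 99 bp
  100–136 → 37 bp
  137–180 → 44 bp
  181–255 → 75 bp
  256–276 → 21 bp
Sorted largest to smallest: 99, 75, 44, 37, 21 bp.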